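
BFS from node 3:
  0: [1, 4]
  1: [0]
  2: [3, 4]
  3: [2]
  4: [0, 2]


Visit 3, enqueue [2]
Visit 2, enqueue [4]
Visit 4, enqueue [0]
Visit 0, enqueue [1]
Visit 1, enqueue []

BFS order: [3, 2, 4, 0, 1]


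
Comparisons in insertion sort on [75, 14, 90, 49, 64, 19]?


Algorithm: insertion sort
Input: [75, 14, 90, 49, 64, 19]
Sorted: [14, 19, 49, 64, 75, 90]

13


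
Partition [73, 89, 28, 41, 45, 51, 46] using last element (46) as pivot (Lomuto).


Pivot: 46
  28 <= 46: swap -> [28, 89, 73, 41, 45, 51, 46]
  41 <= 46: swap -> [28, 41, 73, 89, 45, 51, 46]
  45 <= 46: swap -> [28, 41, 45, 89, 73, 51, 46]
Place pivot at 3: [28, 41, 45, 46, 73, 51, 89]

Partitioned: [28, 41, 45, 46, 73, 51, 89]


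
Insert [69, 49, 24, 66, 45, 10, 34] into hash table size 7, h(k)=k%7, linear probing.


Insert 69: h=6 -> slot 6
Insert 49: h=0 -> slot 0
Insert 24: h=3 -> slot 3
Insert 66: h=3, 1 probes -> slot 4
Insert 45: h=3, 2 probes -> slot 5
Insert 10: h=3, 5 probes -> slot 1
Insert 34: h=6, 3 probes -> slot 2

Table: [49, 10, 34, 24, 66, 45, 69]


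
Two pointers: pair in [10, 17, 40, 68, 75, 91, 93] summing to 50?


lo=0(10)+hi=6(93)=103
lo=0(10)+hi=5(91)=101
lo=0(10)+hi=4(75)=85
lo=0(10)+hi=3(68)=78
lo=0(10)+hi=2(40)=50

Yes: 10+40=50


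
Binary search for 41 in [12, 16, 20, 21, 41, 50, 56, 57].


Step 1: lo=0, hi=7, mid=3, val=21
Step 2: lo=4, hi=7, mid=5, val=50
Step 3: lo=4, hi=4, mid=4, val=41

Found at index 4


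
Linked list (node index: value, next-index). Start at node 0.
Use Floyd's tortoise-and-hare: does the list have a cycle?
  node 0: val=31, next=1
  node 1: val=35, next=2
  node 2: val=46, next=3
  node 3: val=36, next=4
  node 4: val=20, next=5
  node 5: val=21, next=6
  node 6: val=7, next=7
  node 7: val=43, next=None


Floyd's tortoise (slow, +1) and hare (fast, +2):
  init: slow=0, fast=0
  step 1: slow=1, fast=2
  step 2: slow=2, fast=4
  step 3: slow=3, fast=6
  step 4: fast 6->7->None, no cycle

Cycle: no


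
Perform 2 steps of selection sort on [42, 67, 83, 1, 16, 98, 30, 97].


Initial: [42, 67, 83, 1, 16, 98, 30, 97]
Step 1: min=1 at 3
  Swap: [1, 67, 83, 42, 16, 98, 30, 97]
Step 2: min=16 at 4
  Swap: [1, 16, 83, 42, 67, 98, 30, 97]

After 2 steps: [1, 16, 83, 42, 67, 98, 30, 97]


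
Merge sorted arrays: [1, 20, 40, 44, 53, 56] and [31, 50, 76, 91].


Take 1 from A
Take 20 from A
Take 31 from B
Take 40 from A
Take 44 from A
Take 50 from B
Take 53 from A
Take 56 from A

Merged: [1, 20, 31, 40, 44, 50, 53, 56, 76, 91]


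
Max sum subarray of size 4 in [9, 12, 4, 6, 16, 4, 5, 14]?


[0:4]: 31
[1:5]: 38
[2:6]: 30
[3:7]: 31
[4:8]: 39

Max: 39 at [4:8]


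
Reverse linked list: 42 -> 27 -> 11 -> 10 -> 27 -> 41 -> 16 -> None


Step 1: curr=42, set curr.next=prev(None) | reversed so far: 42
Step 2: curr=27, set curr.next=prev(42) | reversed so far: 27 -> 42
Step 3: curr=11, set curr.next=prev(27) | reversed so far: 11 -> 27 -> 42
Step 4: curr=10, set curr.next=prev(11) | reversed so far: 10 -> 11 -> 27 -> 42
Step 5: curr=27, set curr.next=prev(10) | reversed so far: 27 -> 10 -> 11 -> 27 -> 42
Step 6: curr=41, set curr.next=prev(27) | reversed so far: 41 -> 27 -> 10 -> 11 -> 27 -> 42
Step 7: curr=16, set curr.next=prev(41) | reversed so far: 16 -> 41 -> 27 -> 10 -> 11 -> 27 -> 42

16 -> 41 -> 27 -> 10 -> 11 -> 27 -> 42 -> None


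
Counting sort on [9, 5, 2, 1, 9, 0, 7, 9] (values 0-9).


Input: [9, 5, 2, 1, 9, 0, 7, 9]
Counts: [1, 1, 1, 0, 0, 1, 0, 1, 0, 3]

Sorted: [0, 1, 2, 5, 7, 9, 9, 9]


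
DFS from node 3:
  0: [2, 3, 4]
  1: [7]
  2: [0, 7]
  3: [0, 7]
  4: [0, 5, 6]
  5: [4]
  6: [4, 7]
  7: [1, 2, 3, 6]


Visit 3, push [7, 0]
Visit 0, push [4, 2]
Visit 2, push [7]
Visit 7, push [6, 1]
Visit 1, push []
Visit 6, push [4]
Visit 4, push [5]
Visit 5, push []

DFS order: [3, 0, 2, 7, 1, 6, 4, 5]


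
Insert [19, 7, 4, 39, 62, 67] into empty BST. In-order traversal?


Insert 19: root
Insert 7: L from 19
Insert 4: L from 19 -> L from 7
Insert 39: R from 19
Insert 62: R from 19 -> R from 39
Insert 67: R from 19 -> R from 39 -> R from 62

In-order: [4, 7, 19, 39, 62, 67]


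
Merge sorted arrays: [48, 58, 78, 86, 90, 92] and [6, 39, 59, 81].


Take 6 from B
Take 39 from B
Take 48 from A
Take 58 from A
Take 59 from B
Take 78 from A
Take 81 from B

Merged: [6, 39, 48, 58, 59, 78, 81, 86, 90, 92]


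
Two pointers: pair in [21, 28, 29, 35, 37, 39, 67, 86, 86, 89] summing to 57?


lo=0(21)+hi=9(89)=110
lo=0(21)+hi=8(86)=107
lo=0(21)+hi=7(86)=107
lo=0(21)+hi=6(67)=88
lo=0(21)+hi=5(39)=60
lo=0(21)+hi=4(37)=58
lo=0(21)+hi=3(35)=56
lo=1(28)+hi=3(35)=63
lo=1(28)+hi=2(29)=57

Yes: 28+29=57


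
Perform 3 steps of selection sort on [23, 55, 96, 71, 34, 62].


Initial: [23, 55, 96, 71, 34, 62]
Step 1: min=23 at 0
  Swap: [23, 55, 96, 71, 34, 62]
Step 2: min=34 at 4
  Swap: [23, 34, 96, 71, 55, 62]
Step 3: min=55 at 4
  Swap: [23, 34, 55, 71, 96, 62]

After 3 steps: [23, 34, 55, 71, 96, 62]


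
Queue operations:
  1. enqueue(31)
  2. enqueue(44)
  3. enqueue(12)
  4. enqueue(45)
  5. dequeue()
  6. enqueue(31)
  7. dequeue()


enqueue(31) -> [31]
enqueue(44) -> [31, 44]
enqueue(12) -> [31, 44, 12]
enqueue(45) -> [31, 44, 12, 45]
dequeue()->31, [44, 12, 45]
enqueue(31) -> [44, 12, 45, 31]
dequeue()->44, [12, 45, 31]

Final queue: [12, 45, 31]


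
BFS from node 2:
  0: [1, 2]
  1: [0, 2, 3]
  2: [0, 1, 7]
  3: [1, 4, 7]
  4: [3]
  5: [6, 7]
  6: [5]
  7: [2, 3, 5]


Visit 2, enqueue [0, 1, 7]
Visit 0, enqueue []
Visit 1, enqueue [3]
Visit 7, enqueue [5]
Visit 3, enqueue [4]
Visit 5, enqueue [6]
Visit 4, enqueue []
Visit 6, enqueue []

BFS order: [2, 0, 1, 7, 3, 5, 4, 6]


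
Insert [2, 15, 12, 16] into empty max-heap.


Insert 2: [2]
Insert 15: [15, 2]
Insert 12: [15, 2, 12]
Insert 16: [16, 15, 12, 2]

Final heap: [16, 15, 12, 2]


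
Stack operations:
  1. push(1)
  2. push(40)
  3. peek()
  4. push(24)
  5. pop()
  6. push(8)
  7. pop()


push(1) -> [1]
push(40) -> [1, 40]
peek()->40
push(24) -> [1, 40, 24]
pop()->24, [1, 40]
push(8) -> [1, 40, 8]
pop()->8, [1, 40]

Final stack: [1, 40]


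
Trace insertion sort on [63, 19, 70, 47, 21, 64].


Initial: [63, 19, 70, 47, 21, 64]
Insert 19: [19, 63, 70, 47, 21, 64]
Insert 70: [19, 63, 70, 47, 21, 64]
Insert 47: [19, 47, 63, 70, 21, 64]
Insert 21: [19, 21, 47, 63, 70, 64]
Insert 64: [19, 21, 47, 63, 64, 70]

Sorted: [19, 21, 47, 63, 64, 70]


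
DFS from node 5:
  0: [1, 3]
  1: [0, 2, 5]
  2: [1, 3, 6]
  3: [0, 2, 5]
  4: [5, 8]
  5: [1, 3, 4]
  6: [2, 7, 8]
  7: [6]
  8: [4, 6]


Visit 5, push [4, 3, 1]
Visit 1, push [2, 0]
Visit 0, push [3]
Visit 3, push [2]
Visit 2, push [6]
Visit 6, push [8, 7]
Visit 7, push []
Visit 8, push [4]
Visit 4, push []

DFS order: [5, 1, 0, 3, 2, 6, 7, 8, 4]


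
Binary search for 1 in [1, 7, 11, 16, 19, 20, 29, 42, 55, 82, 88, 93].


Step 1: lo=0, hi=11, mid=5, val=20
Step 2: lo=0, hi=4, mid=2, val=11
Step 3: lo=0, hi=1, mid=0, val=1

Found at index 0


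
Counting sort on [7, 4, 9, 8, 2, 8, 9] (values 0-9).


Input: [7, 4, 9, 8, 2, 8, 9]
Counts: [0, 0, 1, 0, 1, 0, 0, 1, 2, 2]

Sorted: [2, 4, 7, 8, 8, 9, 9]


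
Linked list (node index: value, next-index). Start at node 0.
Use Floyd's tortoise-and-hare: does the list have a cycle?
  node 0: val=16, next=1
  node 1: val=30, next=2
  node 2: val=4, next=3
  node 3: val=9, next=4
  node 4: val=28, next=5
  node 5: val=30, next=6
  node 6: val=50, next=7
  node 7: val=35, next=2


Floyd's tortoise (slow, +1) and hare (fast, +2):
  init: slow=0, fast=0
  step 1: slow=1, fast=2
  step 2: slow=2, fast=4
  step 3: slow=3, fast=6
  step 4: slow=4, fast=2
  step 5: slow=5, fast=4
  step 6: slow=6, fast=6
  slow == fast at node 6: cycle detected

Cycle: yes


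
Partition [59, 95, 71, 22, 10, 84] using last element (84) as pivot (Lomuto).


Pivot: 84
  59 <= 84: advance i (no swap)
  71 <= 84: swap -> [59, 71, 95, 22, 10, 84]
  22 <= 84: swap -> [59, 71, 22, 95, 10, 84]
  10 <= 84: swap -> [59, 71, 22, 10, 95, 84]
Place pivot at 4: [59, 71, 22, 10, 84, 95]

Partitioned: [59, 71, 22, 10, 84, 95]


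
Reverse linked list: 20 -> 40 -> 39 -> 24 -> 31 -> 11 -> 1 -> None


Step 1: curr=20, set curr.next=prev(None) | reversed so far: 20
Step 2: curr=40, set curr.next=prev(20) | reversed so far: 40 -> 20
Step 3: curr=39, set curr.next=prev(40) | reversed so far: 39 -> 40 -> 20
Step 4: curr=24, set curr.next=prev(39) | reversed so far: 24 -> 39 -> 40 -> 20
Step 5: curr=31, set curr.next=prev(24) | reversed so far: 31 -> 24 -> 39 -> 40 -> 20
Step 6: curr=11, set curr.next=prev(31) | reversed so far: 11 -> 31 -> 24 -> 39 -> 40 -> 20
Step 7: curr=1, set curr.next=prev(11) | reversed so far: 1 -> 11 -> 31 -> 24 -> 39 -> 40 -> 20

1 -> 11 -> 31 -> 24 -> 39 -> 40 -> 20 -> None


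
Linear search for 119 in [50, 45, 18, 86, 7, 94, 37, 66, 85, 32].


i=0: 50!=119
i=1: 45!=119
i=2: 18!=119
i=3: 86!=119
i=4: 7!=119
i=5: 94!=119
i=6: 37!=119
i=7: 66!=119
i=8: 85!=119
i=9: 32!=119

Not found, 10 comps


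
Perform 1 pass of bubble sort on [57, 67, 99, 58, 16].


Initial: [57, 67, 99, 58, 16]
Pass 1: [57, 67, 58, 16, 99] (2 swaps)

After 1 pass: [57, 67, 58, 16, 99]


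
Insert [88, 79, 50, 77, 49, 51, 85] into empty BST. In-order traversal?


Insert 88: root
Insert 79: L from 88
Insert 50: L from 88 -> L from 79
Insert 77: L from 88 -> L from 79 -> R from 50
Insert 49: L from 88 -> L from 79 -> L from 50
Insert 51: L from 88 -> L from 79 -> R from 50 -> L from 77
Insert 85: L from 88 -> R from 79

In-order: [49, 50, 51, 77, 79, 85, 88]


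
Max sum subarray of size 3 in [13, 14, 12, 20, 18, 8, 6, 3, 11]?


[0:3]: 39
[1:4]: 46
[2:5]: 50
[3:6]: 46
[4:7]: 32
[5:8]: 17
[6:9]: 20

Max: 50 at [2:5]


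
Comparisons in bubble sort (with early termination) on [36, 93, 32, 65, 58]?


Algorithm: bubble sort (with early termination)
Input: [36, 93, 32, 65, 58]
Sorted: [32, 36, 58, 65, 93]

9


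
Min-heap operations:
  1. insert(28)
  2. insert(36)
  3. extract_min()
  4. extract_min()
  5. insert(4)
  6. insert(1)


insert(28) -> [28]
insert(36) -> [28, 36]
extract_min()->28, [36]
extract_min()->36, []
insert(4) -> [4]
insert(1) -> [1, 4]

Final heap: [1, 4]


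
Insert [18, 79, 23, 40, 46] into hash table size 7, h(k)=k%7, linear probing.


Insert 18: h=4 -> slot 4
Insert 79: h=2 -> slot 2
Insert 23: h=2, 1 probes -> slot 3
Insert 40: h=5 -> slot 5
Insert 46: h=4, 2 probes -> slot 6

Table: [None, None, 79, 23, 18, 40, 46]


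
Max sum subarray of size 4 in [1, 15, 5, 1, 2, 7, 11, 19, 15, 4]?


[0:4]: 22
[1:5]: 23
[2:6]: 15
[3:7]: 21
[4:8]: 39
[5:9]: 52
[6:10]: 49

Max: 52 at [5:9]


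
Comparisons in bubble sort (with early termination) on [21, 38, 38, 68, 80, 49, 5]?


Algorithm: bubble sort (with early termination)
Input: [21, 38, 38, 68, 80, 49, 5]
Sorted: [5, 21, 38, 38, 49, 68, 80]

21


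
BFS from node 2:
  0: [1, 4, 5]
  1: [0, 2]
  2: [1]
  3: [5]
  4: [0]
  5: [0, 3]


Visit 2, enqueue [1]
Visit 1, enqueue [0]
Visit 0, enqueue [4, 5]
Visit 4, enqueue []
Visit 5, enqueue [3]
Visit 3, enqueue []

BFS order: [2, 1, 0, 4, 5, 3]


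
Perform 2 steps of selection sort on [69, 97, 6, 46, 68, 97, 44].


Initial: [69, 97, 6, 46, 68, 97, 44]
Step 1: min=6 at 2
  Swap: [6, 97, 69, 46, 68, 97, 44]
Step 2: min=44 at 6
  Swap: [6, 44, 69, 46, 68, 97, 97]

After 2 steps: [6, 44, 69, 46, 68, 97, 97]


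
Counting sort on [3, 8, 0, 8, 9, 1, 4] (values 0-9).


Input: [3, 8, 0, 8, 9, 1, 4]
Counts: [1, 1, 0, 1, 1, 0, 0, 0, 2, 1]

Sorted: [0, 1, 3, 4, 8, 8, 9]


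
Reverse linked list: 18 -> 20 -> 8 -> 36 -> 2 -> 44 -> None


Step 1: curr=18, set curr.next=prev(None) | reversed so far: 18
Step 2: curr=20, set curr.next=prev(18) | reversed so far: 20 -> 18
Step 3: curr=8, set curr.next=prev(20) | reversed so far: 8 -> 20 -> 18
Step 4: curr=36, set curr.next=prev(8) | reversed so far: 36 -> 8 -> 20 -> 18
Step 5: curr=2, set curr.next=prev(36) | reversed so far: 2 -> 36 -> 8 -> 20 -> 18
Step 6: curr=44, set curr.next=prev(2) | reversed so far: 44 -> 2 -> 36 -> 8 -> 20 -> 18

44 -> 2 -> 36 -> 8 -> 20 -> 18 -> None


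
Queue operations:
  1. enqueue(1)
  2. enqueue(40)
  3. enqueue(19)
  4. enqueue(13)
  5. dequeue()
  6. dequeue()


enqueue(1) -> [1]
enqueue(40) -> [1, 40]
enqueue(19) -> [1, 40, 19]
enqueue(13) -> [1, 40, 19, 13]
dequeue()->1, [40, 19, 13]
dequeue()->40, [19, 13]

Final queue: [19, 13]


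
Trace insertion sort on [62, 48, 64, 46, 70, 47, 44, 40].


Initial: [62, 48, 64, 46, 70, 47, 44, 40]
Insert 48: [48, 62, 64, 46, 70, 47, 44, 40]
Insert 64: [48, 62, 64, 46, 70, 47, 44, 40]
Insert 46: [46, 48, 62, 64, 70, 47, 44, 40]
Insert 70: [46, 48, 62, 64, 70, 47, 44, 40]
Insert 47: [46, 47, 48, 62, 64, 70, 44, 40]
Insert 44: [44, 46, 47, 48, 62, 64, 70, 40]
Insert 40: [40, 44, 46, 47, 48, 62, 64, 70]

Sorted: [40, 44, 46, 47, 48, 62, 64, 70]


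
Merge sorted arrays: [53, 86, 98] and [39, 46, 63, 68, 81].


Take 39 from B
Take 46 from B
Take 53 from A
Take 63 from B
Take 68 from B
Take 81 from B

Merged: [39, 46, 53, 63, 68, 81, 86, 98]


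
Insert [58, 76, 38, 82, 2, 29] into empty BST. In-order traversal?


Insert 58: root
Insert 76: R from 58
Insert 38: L from 58
Insert 82: R from 58 -> R from 76
Insert 2: L from 58 -> L from 38
Insert 29: L from 58 -> L from 38 -> R from 2

In-order: [2, 29, 38, 58, 76, 82]


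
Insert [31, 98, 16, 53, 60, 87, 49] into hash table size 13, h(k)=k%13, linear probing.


Insert 31: h=5 -> slot 5
Insert 98: h=7 -> slot 7
Insert 16: h=3 -> slot 3
Insert 53: h=1 -> slot 1
Insert 60: h=8 -> slot 8
Insert 87: h=9 -> slot 9
Insert 49: h=10 -> slot 10

Table: [None, 53, None, 16, None, 31, None, 98, 60, 87, 49, None, None]


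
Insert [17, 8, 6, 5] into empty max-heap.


Insert 17: [17]
Insert 8: [17, 8]
Insert 6: [17, 8, 6]
Insert 5: [17, 8, 6, 5]

Final heap: [17, 8, 6, 5]


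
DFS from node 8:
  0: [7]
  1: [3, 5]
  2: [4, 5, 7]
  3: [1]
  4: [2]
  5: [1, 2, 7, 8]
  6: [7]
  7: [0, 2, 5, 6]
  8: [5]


Visit 8, push [5]
Visit 5, push [7, 2, 1]
Visit 1, push [3]
Visit 3, push []
Visit 2, push [7, 4]
Visit 4, push []
Visit 7, push [6, 0]
Visit 0, push []
Visit 6, push []

DFS order: [8, 5, 1, 3, 2, 4, 7, 0, 6]


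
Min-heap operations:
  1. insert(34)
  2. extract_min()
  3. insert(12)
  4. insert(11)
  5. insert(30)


insert(34) -> [34]
extract_min()->34, []
insert(12) -> [12]
insert(11) -> [11, 12]
insert(30) -> [11, 12, 30]

Final heap: [11, 12, 30]


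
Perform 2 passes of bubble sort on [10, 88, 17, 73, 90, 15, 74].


Initial: [10, 88, 17, 73, 90, 15, 74]
Pass 1: [10, 17, 73, 88, 15, 74, 90] (4 swaps)
Pass 2: [10, 17, 73, 15, 74, 88, 90] (2 swaps)

After 2 passes: [10, 17, 73, 15, 74, 88, 90]


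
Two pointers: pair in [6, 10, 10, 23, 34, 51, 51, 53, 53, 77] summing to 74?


lo=0(6)+hi=9(77)=83
lo=0(6)+hi=8(53)=59
lo=1(10)+hi=8(53)=63
lo=2(10)+hi=8(53)=63
lo=3(23)+hi=8(53)=76
lo=3(23)+hi=7(53)=76
lo=3(23)+hi=6(51)=74

Yes: 23+51=74


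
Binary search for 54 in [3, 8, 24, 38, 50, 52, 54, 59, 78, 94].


Step 1: lo=0, hi=9, mid=4, val=50
Step 2: lo=5, hi=9, mid=7, val=59
Step 3: lo=5, hi=6, mid=5, val=52
Step 4: lo=6, hi=6, mid=6, val=54

Found at index 6


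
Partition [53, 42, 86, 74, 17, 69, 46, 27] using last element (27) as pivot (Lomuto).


Pivot: 27
  17 <= 27: swap -> [17, 42, 86, 74, 53, 69, 46, 27]
Place pivot at 1: [17, 27, 86, 74, 53, 69, 46, 42]

Partitioned: [17, 27, 86, 74, 53, 69, 46, 42]


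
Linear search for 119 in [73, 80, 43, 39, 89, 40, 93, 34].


i=0: 73!=119
i=1: 80!=119
i=2: 43!=119
i=3: 39!=119
i=4: 89!=119
i=5: 40!=119
i=6: 93!=119
i=7: 34!=119

Not found, 8 comps


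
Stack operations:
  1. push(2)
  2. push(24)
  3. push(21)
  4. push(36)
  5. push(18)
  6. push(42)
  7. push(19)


push(2) -> [2]
push(24) -> [2, 24]
push(21) -> [2, 24, 21]
push(36) -> [2, 24, 21, 36]
push(18) -> [2, 24, 21, 36, 18]
push(42) -> [2, 24, 21, 36, 18, 42]
push(19) -> [2, 24, 21, 36, 18, 42, 19]

Final stack: [2, 24, 21, 36, 18, 42, 19]


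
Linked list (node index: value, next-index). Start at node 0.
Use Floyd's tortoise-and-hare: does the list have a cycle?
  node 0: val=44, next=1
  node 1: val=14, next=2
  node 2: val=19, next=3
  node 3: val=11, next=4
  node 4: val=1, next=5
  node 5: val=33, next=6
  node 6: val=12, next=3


Floyd's tortoise (slow, +1) and hare (fast, +2):
  init: slow=0, fast=0
  step 1: slow=1, fast=2
  step 2: slow=2, fast=4
  step 3: slow=3, fast=6
  step 4: slow=4, fast=4
  slow == fast at node 4: cycle detected

Cycle: yes


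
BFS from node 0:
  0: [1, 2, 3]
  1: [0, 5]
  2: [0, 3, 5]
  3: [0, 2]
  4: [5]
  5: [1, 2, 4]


Visit 0, enqueue [1, 2, 3]
Visit 1, enqueue [5]
Visit 2, enqueue []
Visit 3, enqueue []
Visit 5, enqueue [4]
Visit 4, enqueue []

BFS order: [0, 1, 2, 3, 5, 4]


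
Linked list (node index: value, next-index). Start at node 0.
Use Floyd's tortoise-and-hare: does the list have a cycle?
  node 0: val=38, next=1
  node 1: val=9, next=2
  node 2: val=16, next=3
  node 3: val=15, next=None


Floyd's tortoise (slow, +1) and hare (fast, +2):
  init: slow=0, fast=0
  step 1: slow=1, fast=2
  step 2: fast 2->3->None, no cycle

Cycle: no


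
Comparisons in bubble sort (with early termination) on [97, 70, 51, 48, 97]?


Algorithm: bubble sort (with early termination)
Input: [97, 70, 51, 48, 97]
Sorted: [48, 51, 70, 97, 97]

10


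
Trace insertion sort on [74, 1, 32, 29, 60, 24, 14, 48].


Initial: [74, 1, 32, 29, 60, 24, 14, 48]
Insert 1: [1, 74, 32, 29, 60, 24, 14, 48]
Insert 32: [1, 32, 74, 29, 60, 24, 14, 48]
Insert 29: [1, 29, 32, 74, 60, 24, 14, 48]
Insert 60: [1, 29, 32, 60, 74, 24, 14, 48]
Insert 24: [1, 24, 29, 32, 60, 74, 14, 48]
Insert 14: [1, 14, 24, 29, 32, 60, 74, 48]
Insert 48: [1, 14, 24, 29, 32, 48, 60, 74]

Sorted: [1, 14, 24, 29, 32, 48, 60, 74]


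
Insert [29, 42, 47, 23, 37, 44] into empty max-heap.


Insert 29: [29]
Insert 42: [42, 29]
Insert 47: [47, 29, 42]
Insert 23: [47, 29, 42, 23]
Insert 37: [47, 37, 42, 23, 29]
Insert 44: [47, 37, 44, 23, 29, 42]

Final heap: [47, 37, 44, 23, 29, 42]


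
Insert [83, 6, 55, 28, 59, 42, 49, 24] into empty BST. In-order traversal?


Insert 83: root
Insert 6: L from 83
Insert 55: L from 83 -> R from 6
Insert 28: L from 83 -> R from 6 -> L from 55
Insert 59: L from 83 -> R from 6 -> R from 55
Insert 42: L from 83 -> R from 6 -> L from 55 -> R from 28
Insert 49: L from 83 -> R from 6 -> L from 55 -> R from 28 -> R from 42
Insert 24: L from 83 -> R from 6 -> L from 55 -> L from 28

In-order: [6, 24, 28, 42, 49, 55, 59, 83]


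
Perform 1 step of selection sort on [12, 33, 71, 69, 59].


Initial: [12, 33, 71, 69, 59]
Step 1: min=12 at 0
  Swap: [12, 33, 71, 69, 59]

After 1 step: [12, 33, 71, 69, 59]


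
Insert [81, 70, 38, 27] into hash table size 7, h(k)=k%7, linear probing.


Insert 81: h=4 -> slot 4
Insert 70: h=0 -> slot 0
Insert 38: h=3 -> slot 3
Insert 27: h=6 -> slot 6

Table: [70, None, None, 38, 81, None, 27]


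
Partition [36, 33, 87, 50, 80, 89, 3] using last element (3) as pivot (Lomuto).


Pivot: 3
Place pivot at 0: [3, 33, 87, 50, 80, 89, 36]

Partitioned: [3, 33, 87, 50, 80, 89, 36]


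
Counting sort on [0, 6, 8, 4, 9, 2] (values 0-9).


Input: [0, 6, 8, 4, 9, 2]
Counts: [1, 0, 1, 0, 1, 0, 1, 0, 1, 1]

Sorted: [0, 2, 4, 6, 8, 9]


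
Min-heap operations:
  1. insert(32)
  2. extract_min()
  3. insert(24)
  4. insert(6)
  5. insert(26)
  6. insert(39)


insert(32) -> [32]
extract_min()->32, []
insert(24) -> [24]
insert(6) -> [6, 24]
insert(26) -> [6, 24, 26]
insert(39) -> [6, 24, 26, 39]

Final heap: [6, 24, 26, 39]


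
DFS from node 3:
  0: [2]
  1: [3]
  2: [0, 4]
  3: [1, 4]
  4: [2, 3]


Visit 3, push [4, 1]
Visit 1, push []
Visit 4, push [2]
Visit 2, push [0]
Visit 0, push []

DFS order: [3, 1, 4, 2, 0]


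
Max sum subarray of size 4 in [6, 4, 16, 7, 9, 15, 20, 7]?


[0:4]: 33
[1:5]: 36
[2:6]: 47
[3:7]: 51
[4:8]: 51

Max: 51 at [3:7]


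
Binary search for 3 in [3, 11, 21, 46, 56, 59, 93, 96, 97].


Step 1: lo=0, hi=8, mid=4, val=56
Step 2: lo=0, hi=3, mid=1, val=11
Step 3: lo=0, hi=0, mid=0, val=3

Found at index 0


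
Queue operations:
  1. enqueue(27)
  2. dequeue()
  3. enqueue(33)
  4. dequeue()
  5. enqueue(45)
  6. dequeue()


enqueue(27) -> [27]
dequeue()->27, []
enqueue(33) -> [33]
dequeue()->33, []
enqueue(45) -> [45]
dequeue()->45, []

Final queue: []


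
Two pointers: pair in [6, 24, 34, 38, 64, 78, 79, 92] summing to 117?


lo=0(6)+hi=7(92)=98
lo=1(24)+hi=7(92)=116
lo=2(34)+hi=7(92)=126
lo=2(34)+hi=6(79)=113
lo=3(38)+hi=6(79)=117

Yes: 38+79=117


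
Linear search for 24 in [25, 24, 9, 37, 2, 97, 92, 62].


i=0: 25!=24
i=1: 24==24 found!

Found at 1, 2 comps


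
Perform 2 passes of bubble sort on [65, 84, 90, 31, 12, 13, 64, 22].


Initial: [65, 84, 90, 31, 12, 13, 64, 22]
Pass 1: [65, 84, 31, 12, 13, 64, 22, 90] (5 swaps)
Pass 2: [65, 31, 12, 13, 64, 22, 84, 90] (5 swaps)

After 2 passes: [65, 31, 12, 13, 64, 22, 84, 90]


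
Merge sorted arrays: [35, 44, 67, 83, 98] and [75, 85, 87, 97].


Take 35 from A
Take 44 from A
Take 67 from A
Take 75 from B
Take 83 from A
Take 85 from B
Take 87 from B
Take 97 from B

Merged: [35, 44, 67, 75, 83, 85, 87, 97, 98]


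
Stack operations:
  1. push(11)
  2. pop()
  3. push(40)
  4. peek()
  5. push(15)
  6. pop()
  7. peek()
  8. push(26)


push(11) -> [11]
pop()->11, []
push(40) -> [40]
peek()->40
push(15) -> [40, 15]
pop()->15, [40]
peek()->40
push(26) -> [40, 26]

Final stack: [40, 26]


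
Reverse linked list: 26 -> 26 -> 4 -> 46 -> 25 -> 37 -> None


Step 1: curr=26, set curr.next=prev(None) | reversed so far: 26
Step 2: curr=26, set curr.next=prev(26) | reversed so far: 26 -> 26
Step 3: curr=4, set curr.next=prev(26) | reversed so far: 4 -> 26 -> 26
Step 4: curr=46, set curr.next=prev(4) | reversed so far: 46 -> 4 -> 26 -> 26
Step 5: curr=25, set curr.next=prev(46) | reversed so far: 25 -> 46 -> 4 -> 26 -> 26
Step 6: curr=37, set curr.next=prev(25) | reversed so far: 37 -> 25 -> 46 -> 4 -> 26 -> 26

37 -> 25 -> 46 -> 4 -> 26 -> 26 -> None


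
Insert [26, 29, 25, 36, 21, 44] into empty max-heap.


Insert 26: [26]
Insert 29: [29, 26]
Insert 25: [29, 26, 25]
Insert 36: [36, 29, 25, 26]
Insert 21: [36, 29, 25, 26, 21]
Insert 44: [44, 29, 36, 26, 21, 25]

Final heap: [44, 29, 36, 26, 21, 25]


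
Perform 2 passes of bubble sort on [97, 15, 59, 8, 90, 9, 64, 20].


Initial: [97, 15, 59, 8, 90, 9, 64, 20]
Pass 1: [15, 59, 8, 90, 9, 64, 20, 97] (7 swaps)
Pass 2: [15, 8, 59, 9, 64, 20, 90, 97] (4 swaps)

After 2 passes: [15, 8, 59, 9, 64, 20, 90, 97]


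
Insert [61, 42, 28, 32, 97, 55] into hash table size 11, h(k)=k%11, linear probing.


Insert 61: h=6 -> slot 6
Insert 42: h=9 -> slot 9
Insert 28: h=6, 1 probes -> slot 7
Insert 32: h=10 -> slot 10
Insert 97: h=9, 2 probes -> slot 0
Insert 55: h=0, 1 probes -> slot 1

Table: [97, 55, None, None, None, None, 61, 28, None, 42, 32]


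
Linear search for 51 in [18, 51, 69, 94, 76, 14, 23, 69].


i=0: 18!=51
i=1: 51==51 found!

Found at 1, 2 comps


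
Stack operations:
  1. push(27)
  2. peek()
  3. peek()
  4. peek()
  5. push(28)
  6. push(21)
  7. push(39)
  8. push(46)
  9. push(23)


push(27) -> [27]
peek()->27
peek()->27
peek()->27
push(28) -> [27, 28]
push(21) -> [27, 28, 21]
push(39) -> [27, 28, 21, 39]
push(46) -> [27, 28, 21, 39, 46]
push(23) -> [27, 28, 21, 39, 46, 23]

Final stack: [27, 28, 21, 39, 46, 23]


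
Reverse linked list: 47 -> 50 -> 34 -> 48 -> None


Step 1: curr=47, set curr.next=prev(None) | reversed so far: 47
Step 2: curr=50, set curr.next=prev(47) | reversed so far: 50 -> 47
Step 3: curr=34, set curr.next=prev(50) | reversed so far: 34 -> 50 -> 47
Step 4: curr=48, set curr.next=prev(34) | reversed so far: 48 -> 34 -> 50 -> 47

48 -> 34 -> 50 -> 47 -> None


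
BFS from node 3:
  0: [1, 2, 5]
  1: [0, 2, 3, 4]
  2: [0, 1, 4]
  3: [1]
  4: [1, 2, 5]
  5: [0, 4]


Visit 3, enqueue [1]
Visit 1, enqueue [0, 2, 4]
Visit 0, enqueue [5]
Visit 2, enqueue []
Visit 4, enqueue []
Visit 5, enqueue []

BFS order: [3, 1, 0, 2, 4, 5]


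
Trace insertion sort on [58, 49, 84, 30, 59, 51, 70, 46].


Initial: [58, 49, 84, 30, 59, 51, 70, 46]
Insert 49: [49, 58, 84, 30, 59, 51, 70, 46]
Insert 84: [49, 58, 84, 30, 59, 51, 70, 46]
Insert 30: [30, 49, 58, 84, 59, 51, 70, 46]
Insert 59: [30, 49, 58, 59, 84, 51, 70, 46]
Insert 51: [30, 49, 51, 58, 59, 84, 70, 46]
Insert 70: [30, 49, 51, 58, 59, 70, 84, 46]
Insert 46: [30, 46, 49, 51, 58, 59, 70, 84]

Sorted: [30, 46, 49, 51, 58, 59, 70, 84]


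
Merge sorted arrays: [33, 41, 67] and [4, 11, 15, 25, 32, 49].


Take 4 from B
Take 11 from B
Take 15 from B
Take 25 from B
Take 32 from B
Take 33 from A
Take 41 from A
Take 49 from B

Merged: [4, 11, 15, 25, 32, 33, 41, 49, 67]


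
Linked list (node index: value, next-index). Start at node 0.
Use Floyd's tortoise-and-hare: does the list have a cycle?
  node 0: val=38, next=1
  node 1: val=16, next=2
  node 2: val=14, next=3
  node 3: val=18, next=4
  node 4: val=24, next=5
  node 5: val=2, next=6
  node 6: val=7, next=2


Floyd's tortoise (slow, +1) and hare (fast, +2):
  init: slow=0, fast=0
  step 1: slow=1, fast=2
  step 2: slow=2, fast=4
  step 3: slow=3, fast=6
  step 4: slow=4, fast=3
  step 5: slow=5, fast=5
  slow == fast at node 5: cycle detected

Cycle: yes


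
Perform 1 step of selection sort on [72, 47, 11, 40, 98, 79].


Initial: [72, 47, 11, 40, 98, 79]
Step 1: min=11 at 2
  Swap: [11, 47, 72, 40, 98, 79]

After 1 step: [11, 47, 72, 40, 98, 79]


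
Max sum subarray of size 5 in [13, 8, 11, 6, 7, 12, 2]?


[0:5]: 45
[1:6]: 44
[2:7]: 38

Max: 45 at [0:5]


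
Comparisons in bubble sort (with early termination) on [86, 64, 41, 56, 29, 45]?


Algorithm: bubble sort (with early termination)
Input: [86, 64, 41, 56, 29, 45]
Sorted: [29, 41, 45, 56, 64, 86]

15


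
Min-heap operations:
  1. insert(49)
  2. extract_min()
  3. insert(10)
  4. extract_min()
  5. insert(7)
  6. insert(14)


insert(49) -> [49]
extract_min()->49, []
insert(10) -> [10]
extract_min()->10, []
insert(7) -> [7]
insert(14) -> [7, 14]

Final heap: [7, 14]


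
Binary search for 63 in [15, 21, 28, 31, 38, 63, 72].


Step 1: lo=0, hi=6, mid=3, val=31
Step 2: lo=4, hi=6, mid=5, val=63

Found at index 5


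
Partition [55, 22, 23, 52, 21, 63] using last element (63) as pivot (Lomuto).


Pivot: 63
  55 <= 63: advance i (no swap)
  22 <= 63: advance i (no swap)
  23 <= 63: advance i (no swap)
  52 <= 63: advance i (no swap)
  21 <= 63: advance i (no swap)
Place pivot at 5: [55, 22, 23, 52, 21, 63]

Partitioned: [55, 22, 23, 52, 21, 63]


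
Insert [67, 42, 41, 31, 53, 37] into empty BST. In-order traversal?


Insert 67: root
Insert 42: L from 67
Insert 41: L from 67 -> L from 42
Insert 31: L from 67 -> L from 42 -> L from 41
Insert 53: L from 67 -> R from 42
Insert 37: L from 67 -> L from 42 -> L from 41 -> R from 31

In-order: [31, 37, 41, 42, 53, 67]


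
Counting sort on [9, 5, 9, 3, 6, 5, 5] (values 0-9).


Input: [9, 5, 9, 3, 6, 5, 5]
Counts: [0, 0, 0, 1, 0, 3, 1, 0, 0, 2]

Sorted: [3, 5, 5, 5, 6, 9, 9]


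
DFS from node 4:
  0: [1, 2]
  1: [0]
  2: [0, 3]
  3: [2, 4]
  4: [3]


Visit 4, push [3]
Visit 3, push [2]
Visit 2, push [0]
Visit 0, push [1]
Visit 1, push []

DFS order: [4, 3, 2, 0, 1]


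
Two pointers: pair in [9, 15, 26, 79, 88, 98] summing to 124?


lo=0(9)+hi=5(98)=107
lo=1(15)+hi=5(98)=113
lo=2(26)+hi=5(98)=124

Yes: 26+98=124


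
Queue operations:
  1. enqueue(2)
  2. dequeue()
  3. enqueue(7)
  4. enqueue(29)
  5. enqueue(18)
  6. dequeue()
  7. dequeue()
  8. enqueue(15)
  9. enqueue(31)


enqueue(2) -> [2]
dequeue()->2, []
enqueue(7) -> [7]
enqueue(29) -> [7, 29]
enqueue(18) -> [7, 29, 18]
dequeue()->7, [29, 18]
dequeue()->29, [18]
enqueue(15) -> [18, 15]
enqueue(31) -> [18, 15, 31]

Final queue: [18, 15, 31]


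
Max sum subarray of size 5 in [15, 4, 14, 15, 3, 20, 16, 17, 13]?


[0:5]: 51
[1:6]: 56
[2:7]: 68
[3:8]: 71
[4:9]: 69

Max: 71 at [3:8]


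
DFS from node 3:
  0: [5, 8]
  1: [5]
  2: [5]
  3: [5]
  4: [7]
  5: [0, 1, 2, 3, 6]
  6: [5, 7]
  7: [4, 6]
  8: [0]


Visit 3, push [5]
Visit 5, push [6, 2, 1, 0]
Visit 0, push [8]
Visit 8, push []
Visit 1, push []
Visit 2, push []
Visit 6, push [7]
Visit 7, push [4]
Visit 4, push []

DFS order: [3, 5, 0, 8, 1, 2, 6, 7, 4]


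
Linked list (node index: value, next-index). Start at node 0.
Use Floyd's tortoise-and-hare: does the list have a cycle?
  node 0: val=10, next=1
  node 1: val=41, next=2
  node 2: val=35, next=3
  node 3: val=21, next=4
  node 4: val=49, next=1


Floyd's tortoise (slow, +1) and hare (fast, +2):
  init: slow=0, fast=0
  step 1: slow=1, fast=2
  step 2: slow=2, fast=4
  step 3: slow=3, fast=2
  step 4: slow=4, fast=4
  slow == fast at node 4: cycle detected

Cycle: yes


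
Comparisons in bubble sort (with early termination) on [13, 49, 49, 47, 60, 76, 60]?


Algorithm: bubble sort (with early termination)
Input: [13, 49, 49, 47, 60, 76, 60]
Sorted: [13, 47, 49, 49, 60, 60, 76]

15


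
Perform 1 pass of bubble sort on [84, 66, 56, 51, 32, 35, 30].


Initial: [84, 66, 56, 51, 32, 35, 30]
Pass 1: [66, 56, 51, 32, 35, 30, 84] (6 swaps)

After 1 pass: [66, 56, 51, 32, 35, 30, 84]


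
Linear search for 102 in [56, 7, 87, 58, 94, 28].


i=0: 56!=102
i=1: 7!=102
i=2: 87!=102
i=3: 58!=102
i=4: 94!=102
i=5: 28!=102

Not found, 6 comps


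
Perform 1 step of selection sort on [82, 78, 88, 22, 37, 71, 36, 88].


Initial: [82, 78, 88, 22, 37, 71, 36, 88]
Step 1: min=22 at 3
  Swap: [22, 78, 88, 82, 37, 71, 36, 88]

After 1 step: [22, 78, 88, 82, 37, 71, 36, 88]


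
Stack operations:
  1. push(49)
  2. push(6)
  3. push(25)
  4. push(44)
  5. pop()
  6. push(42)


push(49) -> [49]
push(6) -> [49, 6]
push(25) -> [49, 6, 25]
push(44) -> [49, 6, 25, 44]
pop()->44, [49, 6, 25]
push(42) -> [49, 6, 25, 42]

Final stack: [49, 6, 25, 42]


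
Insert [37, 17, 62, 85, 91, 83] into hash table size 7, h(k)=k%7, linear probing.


Insert 37: h=2 -> slot 2
Insert 17: h=3 -> slot 3
Insert 62: h=6 -> slot 6
Insert 85: h=1 -> slot 1
Insert 91: h=0 -> slot 0
Insert 83: h=6, 5 probes -> slot 4

Table: [91, 85, 37, 17, 83, None, 62]


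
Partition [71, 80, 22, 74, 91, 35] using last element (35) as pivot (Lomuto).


Pivot: 35
  22 <= 35: swap -> [22, 80, 71, 74, 91, 35]
Place pivot at 1: [22, 35, 71, 74, 91, 80]

Partitioned: [22, 35, 71, 74, 91, 80]


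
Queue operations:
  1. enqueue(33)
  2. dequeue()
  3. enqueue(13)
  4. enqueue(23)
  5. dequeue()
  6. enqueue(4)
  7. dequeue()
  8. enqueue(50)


enqueue(33) -> [33]
dequeue()->33, []
enqueue(13) -> [13]
enqueue(23) -> [13, 23]
dequeue()->13, [23]
enqueue(4) -> [23, 4]
dequeue()->23, [4]
enqueue(50) -> [4, 50]

Final queue: [4, 50]


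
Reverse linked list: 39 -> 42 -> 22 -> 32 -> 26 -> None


Step 1: curr=39, set curr.next=prev(None) | reversed so far: 39
Step 2: curr=42, set curr.next=prev(39) | reversed so far: 42 -> 39
Step 3: curr=22, set curr.next=prev(42) | reversed so far: 22 -> 42 -> 39
Step 4: curr=32, set curr.next=prev(22) | reversed so far: 32 -> 22 -> 42 -> 39
Step 5: curr=26, set curr.next=prev(32) | reversed so far: 26 -> 32 -> 22 -> 42 -> 39

26 -> 32 -> 22 -> 42 -> 39 -> None


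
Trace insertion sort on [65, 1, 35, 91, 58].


Initial: [65, 1, 35, 91, 58]
Insert 1: [1, 65, 35, 91, 58]
Insert 35: [1, 35, 65, 91, 58]
Insert 91: [1, 35, 65, 91, 58]
Insert 58: [1, 35, 58, 65, 91]

Sorted: [1, 35, 58, 65, 91]


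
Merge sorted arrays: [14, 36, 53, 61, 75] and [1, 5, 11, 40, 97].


Take 1 from B
Take 5 from B
Take 11 from B
Take 14 from A
Take 36 from A
Take 40 from B
Take 53 from A
Take 61 from A
Take 75 from A

Merged: [1, 5, 11, 14, 36, 40, 53, 61, 75, 97]


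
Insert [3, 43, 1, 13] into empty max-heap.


Insert 3: [3]
Insert 43: [43, 3]
Insert 1: [43, 3, 1]
Insert 13: [43, 13, 1, 3]

Final heap: [43, 13, 1, 3]


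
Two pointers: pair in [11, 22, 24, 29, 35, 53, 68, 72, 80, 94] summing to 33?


lo=0(11)+hi=9(94)=105
lo=0(11)+hi=8(80)=91
lo=0(11)+hi=7(72)=83
lo=0(11)+hi=6(68)=79
lo=0(11)+hi=5(53)=64
lo=0(11)+hi=4(35)=46
lo=0(11)+hi=3(29)=40
lo=0(11)+hi=2(24)=35
lo=0(11)+hi=1(22)=33

Yes: 11+22=33


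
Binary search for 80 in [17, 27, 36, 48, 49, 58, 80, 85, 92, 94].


Step 1: lo=0, hi=9, mid=4, val=49
Step 2: lo=5, hi=9, mid=7, val=85
Step 3: lo=5, hi=6, mid=5, val=58
Step 4: lo=6, hi=6, mid=6, val=80

Found at index 6


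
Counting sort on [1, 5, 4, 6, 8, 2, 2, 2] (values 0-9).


Input: [1, 5, 4, 6, 8, 2, 2, 2]
Counts: [0, 1, 3, 0, 1, 1, 1, 0, 1, 0]

Sorted: [1, 2, 2, 2, 4, 5, 6, 8]


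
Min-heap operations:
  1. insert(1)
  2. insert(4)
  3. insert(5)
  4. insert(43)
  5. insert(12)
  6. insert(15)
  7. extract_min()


insert(1) -> [1]
insert(4) -> [1, 4]
insert(5) -> [1, 4, 5]
insert(43) -> [1, 4, 5, 43]
insert(12) -> [1, 4, 5, 43, 12]
insert(15) -> [1, 4, 5, 43, 12, 15]
extract_min()->1, [4, 12, 5, 43, 15]

Final heap: [4, 12, 5, 43, 15]


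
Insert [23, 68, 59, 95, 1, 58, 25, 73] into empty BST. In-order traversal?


Insert 23: root
Insert 68: R from 23
Insert 59: R from 23 -> L from 68
Insert 95: R from 23 -> R from 68
Insert 1: L from 23
Insert 58: R from 23 -> L from 68 -> L from 59
Insert 25: R from 23 -> L from 68 -> L from 59 -> L from 58
Insert 73: R from 23 -> R from 68 -> L from 95

In-order: [1, 23, 25, 58, 59, 68, 73, 95]


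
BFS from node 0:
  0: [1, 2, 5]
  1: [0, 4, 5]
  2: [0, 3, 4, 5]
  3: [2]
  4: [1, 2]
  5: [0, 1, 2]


Visit 0, enqueue [1, 2, 5]
Visit 1, enqueue [4]
Visit 2, enqueue [3]
Visit 5, enqueue []
Visit 4, enqueue []
Visit 3, enqueue []

BFS order: [0, 1, 2, 5, 4, 3]


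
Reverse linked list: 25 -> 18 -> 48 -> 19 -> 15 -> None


Step 1: curr=25, set curr.next=prev(None) | reversed so far: 25
Step 2: curr=18, set curr.next=prev(25) | reversed so far: 18 -> 25
Step 3: curr=48, set curr.next=prev(18) | reversed so far: 48 -> 18 -> 25
Step 4: curr=19, set curr.next=prev(48) | reversed so far: 19 -> 48 -> 18 -> 25
Step 5: curr=15, set curr.next=prev(19) | reversed so far: 15 -> 19 -> 48 -> 18 -> 25

15 -> 19 -> 48 -> 18 -> 25 -> None


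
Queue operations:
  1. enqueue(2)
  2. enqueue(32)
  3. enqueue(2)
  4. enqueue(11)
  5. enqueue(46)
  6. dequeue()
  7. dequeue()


enqueue(2) -> [2]
enqueue(32) -> [2, 32]
enqueue(2) -> [2, 32, 2]
enqueue(11) -> [2, 32, 2, 11]
enqueue(46) -> [2, 32, 2, 11, 46]
dequeue()->2, [32, 2, 11, 46]
dequeue()->32, [2, 11, 46]

Final queue: [2, 11, 46]


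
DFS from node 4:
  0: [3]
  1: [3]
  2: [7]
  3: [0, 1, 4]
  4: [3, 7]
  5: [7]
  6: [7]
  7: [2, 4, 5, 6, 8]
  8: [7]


Visit 4, push [7, 3]
Visit 3, push [1, 0]
Visit 0, push []
Visit 1, push []
Visit 7, push [8, 6, 5, 2]
Visit 2, push []
Visit 5, push []
Visit 6, push []
Visit 8, push []

DFS order: [4, 3, 0, 1, 7, 2, 5, 6, 8]


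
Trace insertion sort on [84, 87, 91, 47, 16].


Initial: [84, 87, 91, 47, 16]
Insert 87: [84, 87, 91, 47, 16]
Insert 91: [84, 87, 91, 47, 16]
Insert 47: [47, 84, 87, 91, 16]
Insert 16: [16, 47, 84, 87, 91]

Sorted: [16, 47, 84, 87, 91]


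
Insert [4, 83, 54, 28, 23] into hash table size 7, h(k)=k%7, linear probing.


Insert 4: h=4 -> slot 4
Insert 83: h=6 -> slot 6
Insert 54: h=5 -> slot 5
Insert 28: h=0 -> slot 0
Insert 23: h=2 -> slot 2

Table: [28, None, 23, None, 4, 54, 83]


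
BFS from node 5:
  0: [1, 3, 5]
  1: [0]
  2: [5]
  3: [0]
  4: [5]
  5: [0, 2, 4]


Visit 5, enqueue [0, 2, 4]
Visit 0, enqueue [1, 3]
Visit 2, enqueue []
Visit 4, enqueue []
Visit 1, enqueue []
Visit 3, enqueue []

BFS order: [5, 0, 2, 4, 1, 3]


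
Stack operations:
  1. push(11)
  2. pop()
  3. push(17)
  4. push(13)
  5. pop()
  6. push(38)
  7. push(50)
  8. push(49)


push(11) -> [11]
pop()->11, []
push(17) -> [17]
push(13) -> [17, 13]
pop()->13, [17]
push(38) -> [17, 38]
push(50) -> [17, 38, 50]
push(49) -> [17, 38, 50, 49]

Final stack: [17, 38, 50, 49]


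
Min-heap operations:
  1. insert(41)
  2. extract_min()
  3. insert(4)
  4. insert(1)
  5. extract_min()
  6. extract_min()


insert(41) -> [41]
extract_min()->41, []
insert(4) -> [4]
insert(1) -> [1, 4]
extract_min()->1, [4]
extract_min()->4, []

Final heap: []


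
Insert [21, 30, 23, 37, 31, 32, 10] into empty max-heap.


Insert 21: [21]
Insert 30: [30, 21]
Insert 23: [30, 21, 23]
Insert 37: [37, 30, 23, 21]
Insert 31: [37, 31, 23, 21, 30]
Insert 32: [37, 31, 32, 21, 30, 23]
Insert 10: [37, 31, 32, 21, 30, 23, 10]

Final heap: [37, 31, 32, 21, 30, 23, 10]


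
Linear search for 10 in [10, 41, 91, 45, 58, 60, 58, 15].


i=0: 10==10 found!

Found at 0, 1 comps


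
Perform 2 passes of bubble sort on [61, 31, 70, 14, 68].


Initial: [61, 31, 70, 14, 68]
Pass 1: [31, 61, 14, 68, 70] (3 swaps)
Pass 2: [31, 14, 61, 68, 70] (1 swaps)

After 2 passes: [31, 14, 61, 68, 70]


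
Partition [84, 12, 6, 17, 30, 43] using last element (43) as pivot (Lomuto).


Pivot: 43
  12 <= 43: swap -> [12, 84, 6, 17, 30, 43]
  6 <= 43: swap -> [12, 6, 84, 17, 30, 43]
  17 <= 43: swap -> [12, 6, 17, 84, 30, 43]
  30 <= 43: swap -> [12, 6, 17, 30, 84, 43]
Place pivot at 4: [12, 6, 17, 30, 43, 84]

Partitioned: [12, 6, 17, 30, 43, 84]


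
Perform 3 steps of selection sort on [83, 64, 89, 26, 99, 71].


Initial: [83, 64, 89, 26, 99, 71]
Step 1: min=26 at 3
  Swap: [26, 64, 89, 83, 99, 71]
Step 2: min=64 at 1
  Swap: [26, 64, 89, 83, 99, 71]
Step 3: min=71 at 5
  Swap: [26, 64, 71, 83, 99, 89]

After 3 steps: [26, 64, 71, 83, 99, 89]


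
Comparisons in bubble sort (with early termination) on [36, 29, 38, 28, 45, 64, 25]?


Algorithm: bubble sort (with early termination)
Input: [36, 29, 38, 28, 45, 64, 25]
Sorted: [25, 28, 29, 36, 38, 45, 64]

21


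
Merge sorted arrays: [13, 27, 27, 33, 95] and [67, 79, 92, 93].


Take 13 from A
Take 27 from A
Take 27 from A
Take 33 from A
Take 67 from B
Take 79 from B
Take 92 from B
Take 93 from B

Merged: [13, 27, 27, 33, 67, 79, 92, 93, 95]


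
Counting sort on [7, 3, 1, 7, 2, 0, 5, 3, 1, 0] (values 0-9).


Input: [7, 3, 1, 7, 2, 0, 5, 3, 1, 0]
Counts: [2, 2, 1, 2, 0, 1, 0, 2, 0, 0]

Sorted: [0, 0, 1, 1, 2, 3, 3, 5, 7, 7]


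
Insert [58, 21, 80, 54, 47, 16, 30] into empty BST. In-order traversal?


Insert 58: root
Insert 21: L from 58
Insert 80: R from 58
Insert 54: L from 58 -> R from 21
Insert 47: L from 58 -> R from 21 -> L from 54
Insert 16: L from 58 -> L from 21
Insert 30: L from 58 -> R from 21 -> L from 54 -> L from 47

In-order: [16, 21, 30, 47, 54, 58, 80]


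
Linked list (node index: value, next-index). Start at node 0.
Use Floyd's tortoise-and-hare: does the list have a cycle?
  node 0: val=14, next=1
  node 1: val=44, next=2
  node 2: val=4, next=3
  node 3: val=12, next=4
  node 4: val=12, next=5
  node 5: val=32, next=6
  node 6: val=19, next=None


Floyd's tortoise (slow, +1) and hare (fast, +2):
  init: slow=0, fast=0
  step 1: slow=1, fast=2
  step 2: slow=2, fast=4
  step 3: slow=3, fast=6
  step 4: fast -> None, no cycle

Cycle: no


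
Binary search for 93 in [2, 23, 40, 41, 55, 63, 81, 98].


Step 1: lo=0, hi=7, mid=3, val=41
Step 2: lo=4, hi=7, mid=5, val=63
Step 3: lo=6, hi=7, mid=6, val=81
Step 4: lo=7, hi=7, mid=7, val=98

Not found


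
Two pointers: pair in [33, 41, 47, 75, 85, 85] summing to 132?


lo=0(33)+hi=5(85)=118
lo=1(41)+hi=5(85)=126
lo=2(47)+hi=5(85)=132

Yes: 47+85=132


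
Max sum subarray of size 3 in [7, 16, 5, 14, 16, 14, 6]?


[0:3]: 28
[1:4]: 35
[2:5]: 35
[3:6]: 44
[4:7]: 36

Max: 44 at [3:6]


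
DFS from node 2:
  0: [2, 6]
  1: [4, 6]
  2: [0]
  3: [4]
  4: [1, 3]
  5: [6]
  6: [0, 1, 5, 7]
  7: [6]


Visit 2, push [0]
Visit 0, push [6]
Visit 6, push [7, 5, 1]
Visit 1, push [4]
Visit 4, push [3]
Visit 3, push []
Visit 5, push []
Visit 7, push []

DFS order: [2, 0, 6, 1, 4, 3, 5, 7]
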